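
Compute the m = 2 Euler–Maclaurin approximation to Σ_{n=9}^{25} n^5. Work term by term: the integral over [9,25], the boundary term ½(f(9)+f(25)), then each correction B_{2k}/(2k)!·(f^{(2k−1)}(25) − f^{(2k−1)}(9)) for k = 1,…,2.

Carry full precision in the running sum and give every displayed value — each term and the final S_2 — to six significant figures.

Integral: ∫_9^25 x^5 dx = 4.06015e+07.
Endpoint term: (f(9) + f(25))/2 = (59049.0 + 9.76562e+06)/2 = 4.91234e+06.
Running total after boundary: 4.55139e+07.
k=1: B_{2}/(2)! × [f^{(1)}(25) − f^{(1)}(9)] = 1/12 × (1.95312e+06 − 32805.0) = 160027.
After k=1: 4.56739e+07.
k=2: B_{4}/(4)! × [f^{(3)}(25) − f^{(3)}(9)] = −1/720 × (37500.0 − 4860.00) = -45.3333.

S_2 ≈ 4.56738e+07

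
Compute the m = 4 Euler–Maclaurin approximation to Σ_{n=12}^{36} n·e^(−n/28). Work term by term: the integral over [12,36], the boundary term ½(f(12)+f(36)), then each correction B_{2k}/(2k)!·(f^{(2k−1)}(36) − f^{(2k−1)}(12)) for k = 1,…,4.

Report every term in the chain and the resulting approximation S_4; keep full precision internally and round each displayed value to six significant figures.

∫_12^36 x·e^(−x/28) dx evaluates to 234.208.
½[f(12) + f(36)] = ½[7.81727 + 9.95231] = 8.88479.
Running total after boundary: 243.093.
Correction k=1: B_{2}/2! · (f^{(1)}(36) − f^{(1)}(12)) = 1/12 · (-0.0789866 − 0.372251) = -0.0376031.
After k=1: 243.055.
Correction k=2: B_{4}/4! · (f^{(3)}(36) − f^{(3)}(12)) = −1/720 · (0.000604489 − 0.00213664) = 2.12799e-06.
After k=2: 243.055.
Correction k=3: B_{6}/6! · (f^{(5)}(36) − f^{(5)}(12)) = 1/30240 · (1.67057e-06 − 4.84500e-06) = -1.04974e-10.
After k=3: 243.055.
Correction k=4: B_{8}/8! · (f^{(7)}(36) − f^{(7)}(12)) = −1/1209600 · (3.27820e-09 − 8.88353e-09) = 4.63403e-15.

S_4 ≈ 243.055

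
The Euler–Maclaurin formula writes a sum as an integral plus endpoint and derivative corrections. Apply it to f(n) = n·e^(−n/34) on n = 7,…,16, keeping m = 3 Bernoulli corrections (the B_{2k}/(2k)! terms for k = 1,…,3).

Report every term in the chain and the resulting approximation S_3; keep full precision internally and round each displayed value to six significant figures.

S_3 ≈ 80.5573

∫_7^16 x·e^(−x/34) dx evaluates to 72.7377.
½[f(7) + f(16)] = ½[5.69750 + 9.99416] = 7.84583.
Integral + boundary = 80.5836.
Order-1 term: 1/12 · (0.330689 − 0.646355) = -0.0263055.
After k=1: 80.5573.
Order-2 term: −1/720 · (0.00136675 − 0.00196731) = 8.34120e-07.
After k=2: 80.5573.
Order-3 term: 1/30240 · (2.11715e-06 − 2.91998e-06) = -2.65484e-11.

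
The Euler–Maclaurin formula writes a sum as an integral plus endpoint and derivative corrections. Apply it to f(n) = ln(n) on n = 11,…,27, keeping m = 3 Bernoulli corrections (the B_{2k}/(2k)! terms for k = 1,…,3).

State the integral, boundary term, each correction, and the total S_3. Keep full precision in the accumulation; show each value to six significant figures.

The integral term ∫_11^27 ln(x) dx = 46.6107.
½[f(11) + f(27)] = ½[2.39790 + 3.29584] = 2.84687.
Running total after boundary: 49.4576.
k=1: B_{2}/(2)! × [f^{(1)}(27) − f^{(1)}(11)] = 1/12 × (0.0370370 − 0.0909091) = -0.00448934.
Running total after k=1: 49.4531.
k=2: B_{4}/(4)! × [f^{(3)}(27) − f^{(3)}(11)] = −1/720 × (0.000101611 − 0.00150263) = 1.94586e-06.
Running total after k=2: 49.4531.
k=3: B_{6}/(6)! × [f^{(5)}(27) − f^{(5)}(11)] = 1/30240 × (1.67260e-06 − 0.000149021) = -4.87264e-09.

S_3 ≈ 49.4531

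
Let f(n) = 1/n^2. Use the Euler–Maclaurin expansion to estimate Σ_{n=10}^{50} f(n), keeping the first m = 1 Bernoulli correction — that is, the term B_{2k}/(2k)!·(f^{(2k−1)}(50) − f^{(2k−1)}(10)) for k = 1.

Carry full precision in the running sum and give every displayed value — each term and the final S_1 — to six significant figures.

S_1 ≈ 0.0853653

Integral: ∫_10^50 1/x^2 dx = 0.0800000.
Endpoint term: (f(10) + f(50))/2 = (0.0100000 + 0.000400000)/2 = 0.00520000.
Running total after boundary: 0.0852000.
Order-1 term: 1/12 · (-1.60000e-05 − (-0.00200000)) = 0.000165333.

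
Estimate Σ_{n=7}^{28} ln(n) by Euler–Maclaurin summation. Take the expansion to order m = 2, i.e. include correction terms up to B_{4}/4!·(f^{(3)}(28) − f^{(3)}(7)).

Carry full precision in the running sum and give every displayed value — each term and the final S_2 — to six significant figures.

S_2 ≈ 61.3105

Integral: ∫_7^28 ln(x) dx = 58.6804.
½[f(7) + f(28)] = ½[1.94591 + 3.33220] = 2.63906.
Integral + boundary = 61.3194.
k=1: B_{2}/(2)! × [f^{(1)}(28) − f^{(1)}(7)] = 1/12 × (0.0357143 − 0.142857) = -0.00892857.
Running total after k=1: 61.3105.
k=2: B_{4}/(4)! × [f^{(3)}(28) − f^{(3)}(7)] = −1/720 × (9.11079e-05 − 0.00583090) = 7.97194e-06.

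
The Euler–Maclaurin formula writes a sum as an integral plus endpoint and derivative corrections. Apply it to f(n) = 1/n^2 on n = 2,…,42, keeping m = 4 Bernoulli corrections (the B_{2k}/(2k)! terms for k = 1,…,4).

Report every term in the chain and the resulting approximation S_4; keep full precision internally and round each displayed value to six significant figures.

∫_2^42 1/x^2 dx evaluates to 0.476190.
½[f(2) + f(42)] = ½[0.250000 + 0.000566893] = 0.125283.
Integral + boundary = 0.601474.
k=1: B_{2}/(2)! × [f^{(1)}(42) − f^{(1)}(2)] = 1/12 × (-2.69949e-05 − (-0.250000)) = 0.0208311.
Running total after k=1: 0.622305.
k=2: B_{4}/(4)! × [f^{(3)}(42) − f^{(3)}(2)] = −1/720 × (-1.83639e-07 − (-0.750000)) = -0.00104167.
Running total after k=2: 0.621263.
k=3: B_{6}/(6)! × [f^{(5)}(42) − f^{(5)}(2)] = 1/30240 × (-3.12311e-09 − (-5.62500)) = 0.000186012.
Running total after k=3: 0.621449.
k=4: B_{8}/(8)! × [f^{(7)}(42) − f^{(7)}(2)] = −1/1209600 × (-9.91464e-11 − (-78.7500)) = -6.51042e-05.

S_4 ≈ 0.621384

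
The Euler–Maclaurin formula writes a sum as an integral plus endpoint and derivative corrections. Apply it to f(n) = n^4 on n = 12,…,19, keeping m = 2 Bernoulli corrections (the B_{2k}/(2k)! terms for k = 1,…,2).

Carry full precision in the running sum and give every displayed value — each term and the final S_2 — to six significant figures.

S_2 ≈ 522692

The integral term ∫_12^19 x^4 dx = 445453.
Boundary: ½(f(12) + f(19)) = ½(20736.0 + 130321) = 75528.5.
So far: 520982.
Order-1 term: 1/12 · (27436.0 − 6912.00) = 1710.33.
After k=1: 522692.
Order-2 term: −1/720 · (456.000 − 288.000) = -0.233333.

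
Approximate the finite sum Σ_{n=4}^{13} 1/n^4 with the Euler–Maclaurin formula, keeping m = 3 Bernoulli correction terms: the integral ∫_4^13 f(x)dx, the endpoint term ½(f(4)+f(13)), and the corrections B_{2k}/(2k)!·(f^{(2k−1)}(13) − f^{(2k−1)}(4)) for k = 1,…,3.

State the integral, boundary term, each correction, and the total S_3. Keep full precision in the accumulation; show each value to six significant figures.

Integral: ∫_4^13 1/x^4 dx = 0.00505661.
½[f(4) + f(13)] = ½[0.00390625 + 3.50128e-05] = 0.00197063.
Integral + boundary = 0.00702724.
k=1: B_{2}/(2)! × [f^{(1)}(13) − f^{(1)}(4)] = 1/12 × (-1.07732e-05 − (-0.00390625)) = 0.000324623.
Running total after k=1: 0.00735187.
k=2: B_{4}/(4)! × [f^{(3)}(13) − f^{(3)}(4)] = −1/720 × (-1.91240e-06 − (-0.00732422)) = -1.01699e-05.
Running total after k=2: 0.00734170.
k=3: B_{6}/(6)! × [f^{(5)}(13) − f^{(5)}(4)] = 1/30240 × (-6.33693e-07 − (-0.0256348)) = 8.47690e-07.

S_3 ≈ 0.00734254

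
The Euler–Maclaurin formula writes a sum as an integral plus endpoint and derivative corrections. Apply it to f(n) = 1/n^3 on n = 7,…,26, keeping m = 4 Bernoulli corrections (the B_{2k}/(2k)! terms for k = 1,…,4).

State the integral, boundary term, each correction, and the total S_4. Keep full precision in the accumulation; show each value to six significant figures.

∫_7^26 1/x^3 dx evaluates to 0.00946444.
Endpoint term: (f(7) + f(26))/2 = (0.00291545 + 5.68958e-05)/2 = 0.00148617.
Running total after boundary: 0.0109506.
k=1: B_{2}/(2)! × [f^{(1)}(26) − f^{(1)}(7)] = 1/12 × (-6.56490e-06 − (-0.00124948)) = 0.000103576.
After k=1: 0.0110542.
k=2: B_{4}/(4)! × [f^{(3)}(26) − f^{(3)}(7)] = −1/720 × (-1.94228e-07 − (-0.000509992)) = -7.08052e-07.
After k=2: 0.0110535.
k=3: B_{6}/(6)! × [f^{(5)}(26) − f^{(5)}(7)] = 1/30240 × (-1.20674e-08 − (-0.000437136)) = 1.44551e-08.
After k=3: 0.0110535.
k=4: B_{8}/(8)! × [f^{(7)}(26) − f^{(7)}(7)] = −1/1209600 × (-1.28529e-09 − (-0.000642322)) = -5.31019e-10.

S_4 ≈ 0.0110535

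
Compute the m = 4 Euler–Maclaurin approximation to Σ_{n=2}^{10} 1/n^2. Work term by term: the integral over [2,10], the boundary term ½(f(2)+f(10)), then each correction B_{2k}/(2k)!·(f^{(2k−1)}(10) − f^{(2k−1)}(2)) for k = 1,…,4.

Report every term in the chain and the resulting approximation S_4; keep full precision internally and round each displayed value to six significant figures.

S_4 ≈ 0.549746

∫_2^10 1/x^2 dx evaluates to 0.400000.
Boundary: ½(f(2) + f(10)) = ½(0.250000 + 0.0100000) = 0.130000.
So far: 0.530000.
Correction k=1: B_{2}/2! · (f^{(1)}(10) − f^{(1)}(2)) = 1/12 · (-0.00200000 − (-0.250000)) = 0.0206667.
After k=1: 0.550667.
Correction k=2: B_{4}/4! · (f^{(3)}(10) − f^{(3)}(2)) = −1/720 · (-0.000240000 − (-0.750000)) = -0.00104133.
After k=2: 0.549625.
Correction k=3: B_{6}/6! · (f^{(5)}(10) − f^{(5)}(2)) = 1/30240 · (-7.20000e-05 − (-5.62500)) = 0.000186010.
After k=3: 0.549811.
Correction k=4: B_{8}/8! · (f^{(7)}(10) − f^{(7)}(2)) = −1/1209600 · (-4.03200e-05 − (-78.7500)) = -6.51041e-05.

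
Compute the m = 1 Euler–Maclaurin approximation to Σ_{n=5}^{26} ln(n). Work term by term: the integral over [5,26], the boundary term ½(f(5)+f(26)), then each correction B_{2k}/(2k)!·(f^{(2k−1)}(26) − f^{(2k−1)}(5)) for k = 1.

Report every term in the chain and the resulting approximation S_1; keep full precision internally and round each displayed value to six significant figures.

S_1 ≈ 58.0836

The integral term ∫_5^26 ln(x) dx = 55.6633.
Boundary: ½(f(5) + f(26)) = ½(1.60944 + 3.25810) = 2.43377.
So far: 58.0971.
Order-1 term: 1/12 · (0.0384615 − 0.200000) = -0.0134615.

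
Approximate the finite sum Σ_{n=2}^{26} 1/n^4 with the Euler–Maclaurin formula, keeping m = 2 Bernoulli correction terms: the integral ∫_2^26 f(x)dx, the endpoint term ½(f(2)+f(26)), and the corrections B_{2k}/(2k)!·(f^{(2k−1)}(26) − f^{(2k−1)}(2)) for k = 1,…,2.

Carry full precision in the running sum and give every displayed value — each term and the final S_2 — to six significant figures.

The integral term ∫_2^26 1/x^4 dx = 0.0416477.
½[f(2) + f(26)] = ½[0.0625000 + 2.18830e-06] = 0.0312511.
Integral + boundary = 0.0728988.
k=1: B_{2}/(2)! × [f^{(1)}(26) − f^{(1)}(2)] = 1/12 × (-3.36661e-07 − (-0.125000)) = 0.0104166.
After k=1: 0.0833154.
k=2: B_{4}/(4)! × [f^{(3)}(26) − f^{(3)}(2)] = −1/720 × (-1.49406e-08 − (-0.937500)) = -0.00130208.

S_2 ≈ 0.0820134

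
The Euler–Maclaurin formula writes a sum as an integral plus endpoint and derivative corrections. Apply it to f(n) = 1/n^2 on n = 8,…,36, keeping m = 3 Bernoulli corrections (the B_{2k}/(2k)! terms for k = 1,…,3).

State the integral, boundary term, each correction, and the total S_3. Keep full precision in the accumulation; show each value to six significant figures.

The integral term ∫_8^36 1/x^2 dx = 0.0972222.
Endpoint term: (f(8) + f(36))/2 = (0.0156250 + 0.000771605)/2 = 0.00819830.
So far: 0.105421.
Order-1 term: 1/12 · (-4.28669e-05 − (-0.00390625)) = 0.000321949.
After k=1: 0.105742.
Order-2 term: −1/720 · (-3.96916e-07 − (-0.000732422)) = -1.01670e-06.
After k=2: 0.105741.
Order-3 term: 1/30240 · (-9.18787e-09 − (-0.000343323)) = 1.13530e-08.

S_3 ≈ 0.105741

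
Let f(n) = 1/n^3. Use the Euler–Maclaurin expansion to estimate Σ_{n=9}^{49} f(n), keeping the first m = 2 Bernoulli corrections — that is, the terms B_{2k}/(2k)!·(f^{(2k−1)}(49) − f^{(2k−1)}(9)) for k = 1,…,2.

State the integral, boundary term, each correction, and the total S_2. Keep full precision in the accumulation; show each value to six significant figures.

∫_9^49 1/x^3 dx evaluates to 0.00596459.
Endpoint term: (f(9) + f(49))/2 = (0.00137174 + 8.49986e-06)/2 = 0.000690121.
So far: 0.00665471.
Correction k=1: B_{2}/2! · (f^{(1)}(49) − f^{(1)}(9)) = 1/12 · (-5.20400e-07 − (-0.000457247)) = 3.80606e-05.
Running total after k=1: 0.00669277.
Correction k=2: B_{4}/4! · (f^{(3)}(49) − f^{(3)}(9)) = −1/720 · (-4.33486e-09 − (-0.000112901)) = -1.56800e-07.

S_2 ≈ 0.00669262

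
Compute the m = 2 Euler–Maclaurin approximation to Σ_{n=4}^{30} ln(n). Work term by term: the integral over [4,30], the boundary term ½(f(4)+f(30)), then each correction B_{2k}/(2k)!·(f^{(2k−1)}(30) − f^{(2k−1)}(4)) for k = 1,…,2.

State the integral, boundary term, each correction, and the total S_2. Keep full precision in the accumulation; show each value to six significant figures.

The integral term ∫_4^30 ln(x) dx = 70.4907.
Boundary: ½(f(4) + f(30)) = ½(1.38629 + 3.40120) = 2.39375.
Running total after boundary: 72.8845.
Order-1 term: 1/12 · (0.0333333 − 0.250000) = -0.0180556.
Running total after k=1: 72.8664.
Order-2 term: −1/720 · (7.40741e-05 − 0.0312500) = 4.32999e-05.

S_2 ≈ 72.8665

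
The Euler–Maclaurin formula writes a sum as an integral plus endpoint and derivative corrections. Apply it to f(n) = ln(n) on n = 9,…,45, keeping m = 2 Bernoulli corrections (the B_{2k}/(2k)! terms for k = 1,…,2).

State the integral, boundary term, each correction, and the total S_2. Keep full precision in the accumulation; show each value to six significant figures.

The integral term ∫_9^45 ln(x) dx = 115.525.
Endpoint term: (f(9) + f(45))/2 = (2.19722 + 3.80666)/2 = 3.00194.
Integral + boundary = 118.527.
Order-1 term: 1/12 · (0.0222222 − 0.111111) = -0.00740741.
After k=1: 118.519.
Order-2 term: −1/720 · (2.19479e-05 − 0.00274348) = 3.77991e-06.

S_2 ≈ 118.519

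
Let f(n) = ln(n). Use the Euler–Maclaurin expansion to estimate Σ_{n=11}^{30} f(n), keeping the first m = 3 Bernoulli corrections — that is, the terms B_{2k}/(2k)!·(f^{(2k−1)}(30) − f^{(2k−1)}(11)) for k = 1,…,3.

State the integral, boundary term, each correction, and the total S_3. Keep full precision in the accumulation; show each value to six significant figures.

S_3 ≈ 59.5538

The integral term ∫_11^30 ln(x) dx = 56.6591.
½[f(11) + f(30)] = ½[2.39790 + 3.40120] = 2.89955.
Running total after boundary: 59.5586.
Correction k=1: B_{2}/2! · (f^{(1)}(30) − f^{(1)}(11)) = 1/12 · (0.0333333 − 0.0909091) = -0.00479798.
Running total after k=1: 59.5538.
Correction k=2: B_{4}/4! · (f^{(3)}(30) − f^{(3)}(11)) = −1/720 · (7.40741e-05 − 0.00150263) = 1.98410e-06.
Running total after k=2: 59.5538.
Correction k=3: B_{6}/6! · (f^{(5)}(30) − f^{(5)}(11)) = 1/30240 · (9.87654e-07 − 0.000149021) = -4.89529e-09.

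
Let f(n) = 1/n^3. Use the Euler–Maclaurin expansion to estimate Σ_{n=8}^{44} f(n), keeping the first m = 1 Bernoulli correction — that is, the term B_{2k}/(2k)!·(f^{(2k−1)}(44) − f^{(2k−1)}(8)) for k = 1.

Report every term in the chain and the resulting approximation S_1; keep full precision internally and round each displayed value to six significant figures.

S_1 ≈ 0.00859764

∫_8^44 1/x^3 dx evaluates to 0.00755424.
Endpoint term: (f(8) + f(44))/2 = (0.00195312 + 1.17393e-05)/2 = 0.000982432.
Running total after boundary: 0.00853667.
Order-1 term: 1/12 · (-8.00406e-07 − (-0.000732422)) = 6.09685e-05.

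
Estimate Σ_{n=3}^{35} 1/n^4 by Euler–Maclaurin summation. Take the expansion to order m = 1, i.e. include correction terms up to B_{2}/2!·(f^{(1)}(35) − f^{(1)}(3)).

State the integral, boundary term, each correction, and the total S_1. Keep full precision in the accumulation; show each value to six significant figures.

S_1 ≈ 0.0198828

∫_3^35 1/x^4 dx evaluates to 0.0123379.
Boundary: ½(f(3) + f(35)) = ½(0.0123457 + 6.66389e-07) = 0.00617317.
Integral + boundary = 0.0185111.
Correction k=1: B_{2}/2! · (f^{(1)}(35) − f^{(1)}(3)) = 1/12 · (-7.61587e-08 − (-0.0164609)) = 0.00137174.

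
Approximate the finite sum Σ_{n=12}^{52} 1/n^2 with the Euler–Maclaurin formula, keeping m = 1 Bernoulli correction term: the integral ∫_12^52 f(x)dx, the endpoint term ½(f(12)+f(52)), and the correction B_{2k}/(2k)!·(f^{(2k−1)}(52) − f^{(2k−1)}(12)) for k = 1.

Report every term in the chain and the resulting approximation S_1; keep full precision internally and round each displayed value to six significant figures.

S_1 ≈ 0.0678550

∫_12^52 1/x^2 dx evaluates to 0.0641026.
Boundary: ½(f(12) + f(52)) = ½(0.00694444 + 0.000369822) = 0.00365713.
Integral + boundary = 0.0677597.
Order-1 term: 1/12 · (-1.42239e-05 − (-0.00115741)) = 9.52653e-05.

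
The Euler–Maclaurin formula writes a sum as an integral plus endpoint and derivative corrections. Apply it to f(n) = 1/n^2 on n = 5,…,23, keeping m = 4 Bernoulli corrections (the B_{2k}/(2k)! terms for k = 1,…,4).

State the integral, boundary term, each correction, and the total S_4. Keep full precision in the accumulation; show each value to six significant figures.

S_4 ≈ 0.178776

The integral term ∫_5^23 1/x^2 dx = 0.156522.
Endpoint term: (f(5) + f(23))/2 = (0.0400000 + 0.00189036)/2 = 0.0209452.
Integral + boundary = 0.177467.
Correction k=1: B_{2}/2! · (f^{(1)}(23) − f^{(1)}(5)) = 1/12 · (-0.000164379 − (-0.0160000)) = 0.00131964.
Running total after k=1: 0.178787.
Correction k=2: B_{4}/4! · (f^{(3)}(23) − f^{(3)}(5)) = −1/720 · (-3.72883e-06 − (-0.00768000)) = -1.06615e-05.
Running total after k=2: 0.178776.
Correction k=3: B_{6}/6! · (f^{(5)}(23) − f^{(5)}(5)) = 1/30240 · (-2.11465e-07 − (-0.00921600)) = 3.04755e-07.
Running total after k=3: 0.178776.
Correction k=4: B_{8}/8! · (f^{(7)}(23) − f^{(7)}(5)) = −1/1209600 · (-2.23857e-08 − (-0.0206438)) = -1.70666e-08.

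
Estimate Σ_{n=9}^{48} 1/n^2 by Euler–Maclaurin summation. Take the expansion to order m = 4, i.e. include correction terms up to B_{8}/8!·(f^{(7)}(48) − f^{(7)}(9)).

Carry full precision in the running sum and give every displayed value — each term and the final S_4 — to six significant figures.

S_4 ≈ 0.0968942

Integral: ∫_9^48 1/x^2 dx = 0.0902778.
Endpoint term: (f(9) + f(48))/2 = (0.0123457 + 0.000434028)/2 = 0.00638985.
So far: 0.0966676.
k=1: B_{2}/(2)! × [f^{(1)}(48) − f^{(1)}(9)] = 1/12 × (-1.80845e-05 − (-0.00274348)) = 0.000227117.
After k=1: 0.0968947.
k=2: B_{4}/(4)! × [f^{(3)}(48) − f^{(3)}(9)] = −1/720 × (-9.41901e-08 − (-0.000406442)) = -5.64372e-07.
After k=2: 0.0968942.
k=3: B_{6}/(6)! × [f^{(5)}(48) − f^{(5)}(9)] = 1/30240 × (-1.22643e-09 − (-0.000150534)) = 4.97794e-09.
After k=3: 0.0968942.
k=4: B_{8}/(8)! × [f^{(7)}(48) − f^{(7)}(9)] = −1/1209600 × (-2.98091e-11 − (-0.000104073)) = -8.60391e-11.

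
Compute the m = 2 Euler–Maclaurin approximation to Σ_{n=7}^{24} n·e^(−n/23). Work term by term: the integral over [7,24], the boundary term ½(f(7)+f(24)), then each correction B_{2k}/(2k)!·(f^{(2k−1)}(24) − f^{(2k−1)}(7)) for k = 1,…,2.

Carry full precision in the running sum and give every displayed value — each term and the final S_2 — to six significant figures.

Integral: ∫_7^24 x·e^(−x/23) dx = 128.189.
Endpoint term: (f(7) + f(24))/2 = (5.16323 + 8.45346)/2 = 6.80834.
Running total after boundary: 134.997.
Correction k=1: B_{2}/2! · (f^{(1)}(24) − f^{(1)}(7)) = 1/12 · (-0.0153142 − 0.513116) = -0.0440359.
After k=1: 134.953.
Correction k=2: B_{4}/4! · (f^{(3)}(24) − f^{(3)}(7)) = −1/720 · (0.00130272 − 0.00375865) = 3.41101e-06.

S_2 ≈ 134.953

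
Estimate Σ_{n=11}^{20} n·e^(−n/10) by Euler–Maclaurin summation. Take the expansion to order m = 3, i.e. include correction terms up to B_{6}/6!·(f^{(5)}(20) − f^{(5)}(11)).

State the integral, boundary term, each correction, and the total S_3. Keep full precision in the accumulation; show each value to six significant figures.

The integral term ∫_11^20 x·e^(−x/10) dx = 29.3023.
Endpoint term: (f(11) + f(20))/2 = (3.66158 + 2.70671)/2 = 3.18414.
Integral + boundary = 32.4865.
Correction k=1: B_{2}/2! · (f^{(1)}(20) − f^{(1)}(11)) = 1/12 · (-0.135335 − (-0.0332871)) = -0.00850401.
Running total after k=1: 32.4780.
Correction k=2: B_{4}/4! · (f^{(3)}(20) − f^{(3)}(11)) = −1/720 · (0.00135335 − 0.00632455) = 6.90444e-06.
Running total after k=2: 32.4780.
Correction k=3: B_{6}/6! · (f^{(5)}(20) − f^{(5)}(11)) = 1/30240 · (4.06006e-05 − 0.000129820) = -2.95037e-09.

S_3 ≈ 32.4780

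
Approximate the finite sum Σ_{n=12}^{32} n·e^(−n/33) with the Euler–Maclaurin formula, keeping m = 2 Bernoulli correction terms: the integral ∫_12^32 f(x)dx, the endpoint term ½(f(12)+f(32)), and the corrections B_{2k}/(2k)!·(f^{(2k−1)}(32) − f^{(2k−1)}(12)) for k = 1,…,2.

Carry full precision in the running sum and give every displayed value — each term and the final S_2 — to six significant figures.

The integral term ∫_12^32 x·e^(−x/33) dx = 218.909.
Boundary: ½(f(12) + f(32)) = ½(8.34173 + 12.1343) = 10.2380.
So far: 229.147.
k=1: B_{2}/(2)! × [f^{(1)}(32) − f^{(1)}(12)] = 1/12 × (0.0114908 − 0.442364) = -0.0359061.
Partial sum through k=1: 229.111.
k=2: B_{4}/(4)! × [f^{(3)}(32) − f^{(3)}(12)] = −1/720 × (0.000706967 − 0.00168288) = 1.35543e-06.

S_2 ≈ 229.111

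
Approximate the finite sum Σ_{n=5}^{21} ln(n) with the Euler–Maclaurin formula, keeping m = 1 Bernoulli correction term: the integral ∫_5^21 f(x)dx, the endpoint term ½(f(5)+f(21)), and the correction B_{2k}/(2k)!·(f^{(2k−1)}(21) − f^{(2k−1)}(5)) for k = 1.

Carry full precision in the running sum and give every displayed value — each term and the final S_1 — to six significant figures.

S_1 ≈ 42.2021

Integral: ∫_5^21 ln(x) dx = 39.8878.
Boundary: ½(f(5) + f(21)) = ½(1.60944 + 3.04452) = 2.32698.
Running total after boundary: 42.2148.
k=1: B_{2}/(2)! × [f^{(1)}(21) − f^{(1)}(5)] = 1/12 × (0.0476190 − 0.200000) = -0.0126984.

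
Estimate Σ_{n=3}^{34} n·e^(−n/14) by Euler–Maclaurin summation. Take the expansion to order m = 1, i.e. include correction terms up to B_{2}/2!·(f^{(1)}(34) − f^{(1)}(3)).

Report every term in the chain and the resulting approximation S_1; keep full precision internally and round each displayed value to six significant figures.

The integral term ∫_3^34 x·e^(−x/14) dx = 132.849.
Boundary: ½(f(3) + f(34)) = ½(2.42135 + 2.99753) = 2.70944.
Running total after boundary: 135.558.
Order-1 term: 1/12 · (-0.125947 − 0.634164) = -0.0633426.

S_1 ≈ 135.495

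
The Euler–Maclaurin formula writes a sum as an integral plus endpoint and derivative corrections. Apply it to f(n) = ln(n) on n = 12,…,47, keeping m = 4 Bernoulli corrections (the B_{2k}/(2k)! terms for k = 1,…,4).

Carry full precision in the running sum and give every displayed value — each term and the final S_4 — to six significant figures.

S_4 ≈ 119.300

Integral: ∫_12^47 ln(x) dx = 116.138.
½[f(12) + f(47)] = ½[2.48491 + 3.85015] = 3.16753.
So far: 119.306.
k=1: B_{2}/(2)! × [f^{(1)}(47) − f^{(1)}(12)] = 1/12 × (0.0212766 − 0.0833333) = -0.00517139.
Partial sum through k=1: 119.300.
k=2: B_{4}/(4)! × [f^{(3)}(47) − f^{(3)}(12)] = −1/720 × (1.92636e-05 − 0.00115741) = 1.58076e-06.
Partial sum through k=2: 119.300.
k=3: B_{6}/(6)! × [f^{(5)}(47) − f^{(5)}(12)] = 1/30240 × (1.04646e-07 − 9.64506e-05) = -3.18604e-09.
Partial sum through k=3: 119.300.
k=4: B_{8}/(8)! × [f^{(7)}(47) − f^{(7)}(12)] = −1/1209600 × (1.42117e-09 − 2.00939e-05) = 1.66108e-11.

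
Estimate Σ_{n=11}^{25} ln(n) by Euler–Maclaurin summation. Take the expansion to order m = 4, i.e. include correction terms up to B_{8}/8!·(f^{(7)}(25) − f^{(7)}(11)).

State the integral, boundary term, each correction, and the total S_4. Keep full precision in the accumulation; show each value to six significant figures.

∫_11^25 ln(x) dx evaluates to 40.0950.
½[f(11) + f(25)] = ½[2.39790 + 3.21888] = 2.80839.
Integral + boundary = 42.9034.
Correction k=1: B_{2}/2! · (f^{(1)}(25) − f^{(1)}(11)) = 1/12 · (0.0400000 − 0.0909091) = -0.00424242.
Running total after k=1: 42.8992.
Correction k=2: B_{4}/4! · (f^{(3)}(25) − f^{(3)}(11)) = −1/720 · (0.000128000 − 0.00150263) = 1.90921e-06.
Running total after k=2: 42.8992.
Correction k=3: B_{6}/6! · (f^{(5)}(25) − f^{(5)}(11)) = 1/30240 · (2.45760e-06 − 0.000149021) = -4.84668e-09.
Running total after k=3: 42.8992.
Correction k=4: B_{8}/8! · (f^{(7)}(25) − f^{(7)}(11)) = −1/1209600 · (1.17965e-07 − 3.69474e-05) = 3.04476e-11.

S_4 ≈ 42.8992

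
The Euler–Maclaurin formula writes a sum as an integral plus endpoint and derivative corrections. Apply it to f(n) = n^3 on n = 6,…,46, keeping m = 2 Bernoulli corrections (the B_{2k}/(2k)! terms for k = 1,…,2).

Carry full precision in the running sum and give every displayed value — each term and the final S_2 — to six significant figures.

S_2 ≈ 1.16834e+06

Integral: ∫_6^46 x^3 dx = 1.11904e+06.
Boundary: ½(f(6) + f(46)) = ½(216.000 + 97336.0) = 48776.0.
Running total after boundary: 1.16782e+06.
Correction k=1: B_{2}/2! · (f^{(1)}(46) − f^{(1)}(6)) = 1/12 · (6348.00 − 108.000) = 520.000.
Running total after k=1: 1.16834e+06.
Correction k=2: B_{4}/4! · (f^{(3)}(46) − f^{(3)}(6)) = −1/720 · (6.00000 − 6.00000) = 0.00000.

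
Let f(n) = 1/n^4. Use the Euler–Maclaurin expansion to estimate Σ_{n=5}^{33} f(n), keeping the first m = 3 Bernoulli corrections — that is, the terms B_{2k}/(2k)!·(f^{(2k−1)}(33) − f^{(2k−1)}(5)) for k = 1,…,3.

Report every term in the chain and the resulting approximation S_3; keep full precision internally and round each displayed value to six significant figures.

Integral: ∫_5^33 1/x^4 dx = 0.00265739.
½[f(5) + f(33)] = ½[0.00160000 + 8.43226e-07] = 0.000800422.
Integral + boundary = 0.00345781.
Correction k=1: B_{2}/2! · (f^{(1)}(33) − f^{(1)}(5)) = 1/12 · (-1.02209e-07 − (-0.00128000)) = 0.000106658.
Running total after k=1: 0.00356447.
Correction k=2: B_{4}/4! · (f^{(3)}(33) − f^{(3)}(5)) = −1/720 · (-2.81568e-09 − (-0.00153600)) = -2.13333e-06.
Running total after k=2: 0.00356234.
Correction k=3: B_{6}/6! · (f^{(5)}(33) − f^{(5)}(5)) = 1/30240 · (-1.44792e-10 − (-0.00344064)) = 1.13778e-07.

S_3 ≈ 0.00356245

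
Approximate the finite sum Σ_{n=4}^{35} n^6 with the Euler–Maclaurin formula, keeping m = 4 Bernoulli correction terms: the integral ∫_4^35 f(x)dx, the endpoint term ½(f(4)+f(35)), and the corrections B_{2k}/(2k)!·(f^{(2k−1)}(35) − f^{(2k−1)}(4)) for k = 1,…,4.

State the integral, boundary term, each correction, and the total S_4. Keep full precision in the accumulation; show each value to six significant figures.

S_4 ≈ 1.01367e+10

∫_4^35 x^6 dx evaluates to 9.19133e+09.
Boundary: ½(f(4) + f(35)) = ½(4096.00 + 1.83827e+09) = 9.19135e+08.
So far: 1.01105e+10.
Order-1 term: 1/12 · (3.15131e+08 − 6144.00) = 2.62604e+07.
After k=1: 1.01367e+10.
Order-2 term: −1/720 · (5.14500e+06 − 7680.00) = -7135.17.
After k=2: 1.01367e+10.
Order-3 term: 1/30240 · (25200.0 − 2880.00) = 0.738095.
After k=3: 1.01367e+10.
Order-4 term: −1/1209600 · (0.00000 − 0.00000) = 0.00000.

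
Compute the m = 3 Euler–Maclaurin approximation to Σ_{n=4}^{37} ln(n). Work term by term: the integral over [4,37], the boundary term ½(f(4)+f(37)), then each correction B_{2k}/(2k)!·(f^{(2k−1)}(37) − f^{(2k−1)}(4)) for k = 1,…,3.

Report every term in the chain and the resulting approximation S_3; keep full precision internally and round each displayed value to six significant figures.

S_3 ≈ 97.5389

Integral: ∫_4^37 ln(x) dx = 95.0588.
Endpoint term: (f(4) + f(37))/2 = (1.38629 + 3.61092)/2 = 2.49861.
Running total after boundary: 97.5574.
Correction k=1: B_{2}/2! · (f^{(1)}(37) − f^{(1)}(4)) = 1/12 · (0.0270270 − 0.250000) = -0.0185811.
Running total after k=1: 97.5388.
Correction k=2: B_{4}/4! · (f^{(3)}(37) − f^{(3)}(4)) = −1/720 · (3.94843e-05 − 0.0312500) = 4.33479e-05.
Running total after k=2: 97.5389.
Correction k=3: B_{6}/6! · (f^{(5)}(37) − f^{(5)}(4)) = 1/30240 · (3.46101e-07 − 0.0234375) = -7.75038e-07.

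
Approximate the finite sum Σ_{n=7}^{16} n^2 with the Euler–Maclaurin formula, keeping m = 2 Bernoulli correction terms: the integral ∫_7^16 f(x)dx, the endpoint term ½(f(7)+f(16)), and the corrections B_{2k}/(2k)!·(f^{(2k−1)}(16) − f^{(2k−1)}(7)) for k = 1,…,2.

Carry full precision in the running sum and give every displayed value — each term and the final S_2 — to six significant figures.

S_2 ≈ 1405.00

∫_7^16 x^2 dx evaluates to 1251.00.
½[f(7) + f(16)] = ½[49.0000 + 256.000] = 152.500.
Running total after boundary: 1403.50.
Order-1 term: 1/12 · (32.0000 − 14.0000) = 1.50000.
After k=1: 1405.00.
Order-2 term: −1/720 · (0.00000 − 0.00000) = 0.00000.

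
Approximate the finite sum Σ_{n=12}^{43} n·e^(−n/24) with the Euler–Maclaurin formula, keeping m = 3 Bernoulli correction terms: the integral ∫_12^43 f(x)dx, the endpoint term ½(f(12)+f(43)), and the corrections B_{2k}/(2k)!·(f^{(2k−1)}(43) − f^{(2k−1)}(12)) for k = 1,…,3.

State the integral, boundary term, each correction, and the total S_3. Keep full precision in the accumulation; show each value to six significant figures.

S_3 ≈ 263.204

The integral term ∫_12^43 x·e^(−x/24) dx = 256.018.
Boundary: ½(f(12) + f(43)) = ½(7.27837 + 7.16733) = 7.22285.
So far: 263.240.
Order-1 term: 1/12 · (-0.131957 − 0.303265) = -0.0362685.
Partial sum through k=1: 263.204.
Order-2 term: −1/720 · (0.000349666 − 0.00263251) = 3.17062e-06.
Partial sum through k=2: 263.204.
Order-3 term: 1/30240 · (1.61185e-06 − 8.22660e-06) = -2.18742e-10.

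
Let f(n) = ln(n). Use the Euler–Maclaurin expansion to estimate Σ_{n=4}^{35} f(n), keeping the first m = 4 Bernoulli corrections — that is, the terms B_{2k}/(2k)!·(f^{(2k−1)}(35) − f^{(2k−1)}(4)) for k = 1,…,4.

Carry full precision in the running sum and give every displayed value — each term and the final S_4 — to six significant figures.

S_4 ≈ 90.3444

Integral: ∫_4^35 ln(x) dx = 87.8920.
½[f(4) + f(35)] = ½[1.38629 + 3.55535] = 2.47082.
So far: 90.3628.
Order-1 term: 1/12 · (0.0285714 − 0.250000) = -0.0184524.
After k=1: 90.3444.
Order-2 term: −1/720 · (4.66472e-05 − 0.0312500) = 4.33380e-05.
After k=2: 90.3444.
Order-3 term: 1/30240 · (4.56952e-07 − 0.0234375) = -7.75034e-07.
After k=3: 90.3444.
Order-4 term: −1/1209600 · (1.11907e-08 − 0.0439453) = 3.63304e-08.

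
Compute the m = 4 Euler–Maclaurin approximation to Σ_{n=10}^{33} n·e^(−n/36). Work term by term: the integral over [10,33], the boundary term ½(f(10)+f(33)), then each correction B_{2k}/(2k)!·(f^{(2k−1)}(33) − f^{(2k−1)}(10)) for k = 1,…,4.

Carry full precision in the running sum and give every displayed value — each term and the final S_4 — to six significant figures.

S_4 ≈ 271.478

Integral: ∫_10^33 x·e^(−x/36) dx = 261.136.
Boundary: ½(f(10) + f(33)) = ½(7.57465 + 13.1950) = 10.3848.
So far: 271.521.
Order-1 term: 1/12 · (0.0333208 − 0.547058) = -0.0428114.
After k=1: 271.478.
Order-2 term: −1/720 · (0.000642762 − 0.00159104) = 1.31705e-06.
After k=2: 271.478.
Order-3 term: 1/30240 · (9.72079e-07 − 2.12961e-06) = -3.82780e-11.
After k=3: 271.478.
Order-4 term: −1/1209600 · (1.11744e-09 − 2.33916e-09) = 1.01002e-15.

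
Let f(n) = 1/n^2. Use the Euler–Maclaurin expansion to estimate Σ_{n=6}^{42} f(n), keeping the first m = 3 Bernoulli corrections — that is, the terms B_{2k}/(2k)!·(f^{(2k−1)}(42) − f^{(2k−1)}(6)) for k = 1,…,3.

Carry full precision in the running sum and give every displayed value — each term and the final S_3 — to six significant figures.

Integral: ∫_6^42 1/x^2 dx = 0.142857.
Boundary: ½(f(6) + f(42)) = ½(0.0277778 + 0.000566893) = 0.0141723.
Integral + boundary = 0.157029.
Correction k=1: B_{2}/2! · (f^{(1)}(42) − f^{(1)}(6)) = 1/12 · (-2.69949e-05 − (-0.00925926)) = 0.000769355.
After k=1: 0.157799.
Correction k=2: B_{4}/4! · (f^{(3)}(42) − f^{(3)}(6)) = −1/720 · (-1.83639e-07 − (-0.00308642)) = -4.28644e-06.
After k=2: 0.157795.
Correction k=3: B_{6}/6! · (f^{(5)}(42) − f^{(5)}(6)) = 1/30240 · (-3.12311e-09 − (-0.00257202)) = 8.50534e-08.

S_3 ≈ 0.157795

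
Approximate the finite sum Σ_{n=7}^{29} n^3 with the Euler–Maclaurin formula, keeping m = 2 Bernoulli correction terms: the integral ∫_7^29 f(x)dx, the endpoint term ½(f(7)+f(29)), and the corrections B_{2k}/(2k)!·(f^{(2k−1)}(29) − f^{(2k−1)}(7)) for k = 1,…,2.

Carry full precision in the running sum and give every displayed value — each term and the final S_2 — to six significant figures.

Integral: ∫_7^29 x^3 dx = 176220.
Endpoint term: (f(7) + f(29))/2 = (343.000 + 24389.0)/2 = 12366.0.
Integral + boundary = 188586.
Order-1 term: 1/12 · (2523.00 − 147.000) = 198.000.
After k=1: 188784.
Order-2 term: −1/720 · (6.00000 − 6.00000) = 0.00000.

S_2 ≈ 188784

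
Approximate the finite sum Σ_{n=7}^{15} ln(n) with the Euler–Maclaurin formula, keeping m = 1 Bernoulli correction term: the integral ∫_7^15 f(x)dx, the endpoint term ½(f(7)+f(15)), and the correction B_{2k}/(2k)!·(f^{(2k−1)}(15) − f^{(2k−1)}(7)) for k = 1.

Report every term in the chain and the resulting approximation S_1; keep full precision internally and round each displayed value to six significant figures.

S_1 ≈ 21.3200

The integral term ∫_7^15 ln(x) dx = 18.9994.
Boundary: ½(f(7) + f(15)) = ½(1.94591 + 2.70805) = 2.32698.
Running total after boundary: 21.3264.
k=1: B_{2}/(2)! × [f^{(1)}(15) − f^{(1)}(7)] = 1/12 × (0.0666667 − 0.142857) = -0.00634921.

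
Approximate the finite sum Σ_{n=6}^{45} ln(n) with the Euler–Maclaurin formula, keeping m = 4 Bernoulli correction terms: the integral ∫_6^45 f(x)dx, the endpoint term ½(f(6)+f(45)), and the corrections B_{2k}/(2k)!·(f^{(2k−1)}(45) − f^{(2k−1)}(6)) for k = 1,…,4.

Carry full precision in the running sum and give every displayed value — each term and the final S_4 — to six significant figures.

Integral: ∫_6^45 ln(x) dx = 121.549.
½[f(6) + f(45)] = ½[1.79176 + 3.80666] = 2.79921.
Running total after boundary: 124.348.
Order-1 term: 1/12 · (0.0222222 − 0.166667) = -0.0120370.
Running total after k=1: 124.336.
Order-2 term: −1/720 · (2.19479e-05 − 0.00925926) = 1.28296e-05.
Running total after k=2: 124.336.
Order-3 term: 1/30240 · (1.30061e-07 − 0.00308642) = -1.02060e-07.
Running total after k=3: 124.336.
Order-4 term: −1/1209600 · (1.92684e-09 − 0.00257202) = 2.12633e-09.

S_4 ≈ 124.336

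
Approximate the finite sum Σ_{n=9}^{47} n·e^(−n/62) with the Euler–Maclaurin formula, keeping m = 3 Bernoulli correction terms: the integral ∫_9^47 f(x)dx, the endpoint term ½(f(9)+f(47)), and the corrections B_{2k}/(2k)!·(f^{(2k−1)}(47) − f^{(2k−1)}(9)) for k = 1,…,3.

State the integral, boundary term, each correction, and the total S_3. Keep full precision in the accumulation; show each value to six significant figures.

S_3 ≈ 655.453

Integral: ∫_9^47 x·e^(−x/62) dx = 640.601.
½[f(9) + f(47)] = ½[7.78395 + 22.0229] = 14.9034.
So far: 655.505.
k=1: B_{2}/(2)! × [f^{(1)}(47) − f^{(1)}(9)] = 1/12 × (0.113364 − 0.739335) = -0.0521642.
Partial sum through k=1: 655.453.
k=2: B_{4}/(4)! × [f^{(3)}(47) − f^{(3)}(9)] = −1/720 × (0.000273285 − 0.000642326) = 5.12556e-07.
Partial sum through k=2: 655.453.
k=3: B_{6}/(6)! × [f^{(5)}(47) − f^{(5)}(9)] = 1/30240 × (1.34516e-07 − 2.84162e-07) = -4.94859e-12.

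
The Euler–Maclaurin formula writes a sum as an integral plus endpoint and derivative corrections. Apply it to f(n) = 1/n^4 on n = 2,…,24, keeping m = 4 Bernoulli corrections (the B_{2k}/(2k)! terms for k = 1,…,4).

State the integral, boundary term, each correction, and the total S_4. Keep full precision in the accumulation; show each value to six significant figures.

S_4 ≈ 0.0821985

∫_2^24 1/x^4 dx evaluates to 0.0416426.
½[f(2) + f(24)] = ½[0.0625000 + 3.01408e-06] = 0.0312515.
So far: 0.0728941.
Correction k=1: B_{2}/2! · (f^{(1)}(24) − f^{(1)}(2)) = 1/12 · (-5.02347e-07 − (-0.125000)) = 0.0104166.
Partial sum through k=1: 0.0833107.
Correction k=2: B_{4}/4! · (f^{(3)}(24) − f^{(3)}(2)) = −1/720 · (-2.61639e-08 − (-0.937500)) = -0.00130208.
Partial sum through k=2: 0.0820086.
Correction k=3: B_{6}/6! · (f^{(5)}(24) − f^{(5)}(2)) = 1/30240 · (-2.54371e-09 − (-13.1250)) = 0.000434028.
Partial sum through k=3: 0.0824426.
Correction k=4: B_{8}/8! · (f^{(7)}(24) − f^{(7)}(2)) = −1/1209600 · (-3.97455e-10 − (-295.312)) = -0.000244141.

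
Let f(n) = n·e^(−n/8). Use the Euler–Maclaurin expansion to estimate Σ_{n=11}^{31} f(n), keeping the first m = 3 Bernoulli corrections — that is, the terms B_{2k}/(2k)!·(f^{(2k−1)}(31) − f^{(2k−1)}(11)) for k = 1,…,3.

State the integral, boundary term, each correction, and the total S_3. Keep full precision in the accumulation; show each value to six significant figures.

Integral: ∫_11^31 x·e^(−x/8) dx = 31.9563.
Boundary: ½(f(11) + f(31)) = ½(2.78124 + 0.643384) = 1.71231.
Running total after boundary: 33.6686.
Order-1 term: 1/12 · (-0.0596687 − (-0.0948148)) = 0.00292884.
After k=1: 33.6715.
Order-2 term: −1/720 · (-0.000283751 − 0.00641976) = 9.31043e-06.
After k=2: 33.6715.
Order-3 term: 1/30240 · (5.70035e-06 − 0.000223766) = -7.21115e-09.

S_3 ≈ 33.6715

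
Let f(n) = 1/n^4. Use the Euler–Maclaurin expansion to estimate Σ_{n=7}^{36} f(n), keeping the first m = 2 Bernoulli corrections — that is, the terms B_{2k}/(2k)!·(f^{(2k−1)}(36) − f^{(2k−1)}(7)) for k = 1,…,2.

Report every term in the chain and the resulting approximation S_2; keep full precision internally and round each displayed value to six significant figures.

S_2 ≈ 0.00119284

∫_7^36 1/x^4 dx evaluates to 0.000964673.
Boundary: ½(f(7) + f(36)) = ½(0.000416493 + 5.95374e-07) = 0.000208544.
Integral + boundary = 0.00117322.
Correction k=1: B_{2}/2! · (f^{(1)}(36) − f^{(1)}(7)) = 1/12 · (-6.61527e-08 − (-0.000237996)) = 1.98275e-05.
Partial sum through k=1: 0.00119304.
Correction k=2: B_{4}/4! · (f^{(3)}(36) − f^{(3)}(7)) = −1/720 · (-1.53131e-09 − (-0.000145712)) = -2.02375e-07.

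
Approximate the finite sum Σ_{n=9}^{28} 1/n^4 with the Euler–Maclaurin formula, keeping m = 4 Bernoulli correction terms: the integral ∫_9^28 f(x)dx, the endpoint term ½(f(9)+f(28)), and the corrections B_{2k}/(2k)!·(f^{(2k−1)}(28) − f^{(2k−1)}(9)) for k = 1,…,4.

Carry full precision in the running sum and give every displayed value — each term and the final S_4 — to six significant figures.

∫_9^28 1/x^4 dx evaluates to 0.000442063.
Boundary: ½(f(9) + f(28)) = ½(0.000152416 + 1.62693e-06) = 7.70214e-05.
Running total after boundary: 0.000519084.
Order-1 term: 1/12 · (-2.32418e-07 − (-6.77404e-05)) = 5.62566e-06.
Partial sum through k=1: 0.000524710.
Order-2 term: −1/720 · (-8.89355e-09 − (-2.50890e-05)) = -3.48335e-08.
Partial sum through k=2: 0.000524675.
Order-3 term: 1/30240 · (-6.35253e-10 − (-1.73455e-05)) = 5.73573e-10.
Partial sum through k=3: 0.000524675.
Order-4 term: −1/1209600 · (-7.29245e-11 − (-1.92728e-05)) = -1.59331e-11.

S_4 ≈ 0.000524675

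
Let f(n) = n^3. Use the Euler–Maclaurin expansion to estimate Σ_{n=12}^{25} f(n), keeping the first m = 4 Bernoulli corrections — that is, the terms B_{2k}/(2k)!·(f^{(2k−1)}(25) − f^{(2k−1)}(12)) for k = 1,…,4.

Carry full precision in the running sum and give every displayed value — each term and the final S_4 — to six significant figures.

S_4 ≈ 101269

∫_12^25 x^3 dx evaluates to 92472.2.
Boundary: ½(f(12) + f(25)) = ½(1728.00 + 15625.0) = 8676.50.
Running total after boundary: 101149.
Correction k=1: B_{2}/2! · (f^{(1)}(25) − f^{(1)}(12)) = 1/12 · (1875.00 − 432.000) = 120.250.
Partial sum through k=1: 101269.
Correction k=2: B_{4}/4! · (f^{(3)}(25) − f^{(3)}(12)) = −1/720 · (6.00000 − 6.00000) = 0.00000.
Partial sum through k=2: 101269.
Correction k=3: B_{6}/6! · (f^{(5)}(25) − f^{(5)}(12)) = 1/30240 · (0.00000 − 0.00000) = 0.00000.
Partial sum through k=3: 101269.
Correction k=4: B_{8}/8! · (f^{(7)}(25) − f^{(7)}(12)) = −1/1209600 · (0.00000 − 0.00000) = 0.00000.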